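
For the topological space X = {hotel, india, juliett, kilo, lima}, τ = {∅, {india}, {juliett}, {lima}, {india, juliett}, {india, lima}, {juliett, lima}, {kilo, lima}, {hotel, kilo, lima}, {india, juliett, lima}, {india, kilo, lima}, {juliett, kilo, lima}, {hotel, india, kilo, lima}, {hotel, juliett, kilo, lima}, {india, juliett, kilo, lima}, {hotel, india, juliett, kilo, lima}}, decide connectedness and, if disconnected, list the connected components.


(X, τ) is disconnected; components = [{india}, {juliett}, {hotel, kilo, lima}].

Find clopen sets (U ∈ τ with X ∖ U ∈ τ):
  U = ∅, X ∖ U = {hotel, india, juliett, kilo, lima} — both open, so U is clopen.
  U = {india}, X ∖ U = {hotel, juliett, kilo, lima} — both open, so U is clopen.
  U = {juliett}, X ∖ U = {hotel, india, kilo, lima} — both open, so U is clopen.
  U = {india, juliett}, X ∖ U = {hotel, kilo, lima} — both open, so U is clopen.
  U = {hotel, kilo, lima}, X ∖ U = {india, juliett} — both open, so U is clopen.
  U = {hotel, india, kilo, lima}, X ∖ U = {juliett} — both open, so U is clopen.
  U = {hotel, juliett, kilo, lima}, X ∖ U = {india} — both open, so U is clopen.
  U = {hotel, india, juliett, kilo, lima}, X ∖ U = ∅ — both open, so U is clopen.
Nontrivial clopen(s) exist: e.g. {hotel, india, kilo, lima}. So (X, τ) is disconnected.
Compute connected components by grouping points that agree on all clopens:
  component: {india}
  component: {juliett}
  component: {hotel, kilo, lima}


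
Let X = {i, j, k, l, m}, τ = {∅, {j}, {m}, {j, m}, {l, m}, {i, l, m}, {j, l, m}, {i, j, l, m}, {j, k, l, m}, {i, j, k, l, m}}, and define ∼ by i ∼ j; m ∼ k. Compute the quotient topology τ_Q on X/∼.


X/∼ = {[i=j], [k=m], [l]}; |τ_Q| = 2.

Equivalence classes: [i=j], [k=m], [l].
Quotient map π: X → X/∼ sends i ↦ [i=j], j ↦ [i=j], k ↦ [k=m], l ↦ [l], m ↦ [k=m].
For each subset V ⊆ X/∼, compute π^{-1}(V) ⊆ X and check whether π^{-1}(V) ∈ τ. V is open in τ_Q iff π^{-1}(V) ∈ τ.
  V = {}: π^{-1}(V) = ∅ ∈ τ ✓.
  V = {[i=j]}: π^{-1}(V) = {i, j} ∉ τ ✗.
  V = {[k=m]}: π^{-1}(V) = {k, m} ∉ τ ✗.
  V = {[i=j], [k=m]}: π^{-1}(V) = {i, j, k, m} ∉ τ ✗.
  V = {[l]}: π^{-1}(V) = {l} ∉ τ ✗.
  V = {[i=j], [l]}: π^{-1}(V) = {i, j, l} ∉ τ ✗.
  V = {[k=m], [l]}: π^{-1}(V) = {k, l, m} ∉ τ ✗.
  V = {[i=j], [k=m], [l]}: π^{-1}(V) = {i, j, k, l, m} ∈ τ ✓.
Open sets in the quotient: τ_Q = {{}, {[i=j], [k=m], [l]}} (2 elements).


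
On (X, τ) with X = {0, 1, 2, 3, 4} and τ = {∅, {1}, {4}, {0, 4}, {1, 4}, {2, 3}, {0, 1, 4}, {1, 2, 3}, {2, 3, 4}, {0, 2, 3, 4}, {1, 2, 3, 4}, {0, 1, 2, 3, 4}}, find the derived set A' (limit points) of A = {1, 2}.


A' = {3}

For each x ∈ X, list the open sets U ∈ τ with x ∈ U, then check whether U ∩ (A ∖ {x}) ≠ ∅ for every such U.
  x = 0: open {0, 4} ∋ x has {0, 4} ∩ (A ∖ {0}) = ∅, so x is NOT a limit point.
  x = 1: open {1} ∋ x has {1} ∩ (A ∖ {1}) = ∅, so x is NOT a limit point.
  x = 2: open {2, 3} ∋ x has {2, 3} ∩ (A ∖ {2}) = ∅, so x is NOT a limit point.
  x = 3: opens ∋ x are {2, 3}, {1, 2, 3}, {2, 3, 4}, {0, 2, 3, 4}, {1, 2, 3, 4}, {0, 1, 2, 3, 4}; each meets A ∖ {3}, so x IS a limit point.
  x = 4: open {4} ∋ x has {4} ∩ (A ∖ {4}) = ∅, so x is NOT a limit point.
Collecting: A' = {3}.


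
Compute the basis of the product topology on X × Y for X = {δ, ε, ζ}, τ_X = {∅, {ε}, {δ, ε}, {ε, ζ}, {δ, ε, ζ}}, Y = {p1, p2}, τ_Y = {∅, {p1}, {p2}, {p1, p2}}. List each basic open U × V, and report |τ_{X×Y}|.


Basis B = {∅ × ∅, {ε} × {p1}, {ε} × {p2}, {δ, ε} × {p1}, {δ, ε} × {p2}, {ε} × {p1, p2}, {ε, ζ} × {p1}, {ε, ζ} × {p2}, {δ, ε, ζ} × {p1}, {δ, ε, ζ} × {p2}, {δ, ε} × {p1, p2}, {ε, ζ} × {p1, p2}, {δ, ε, ζ} × {p1, p2}}; |τ_{X×Y}| = 25.

Enumerate products U × V with U ∈ τ_X, V ∈ τ_Y (deduplicated):
  ∅ × ∅ = {} (∅)
  {ε} × {p1} = {(ε,p1)}
  {ε} × {p2} = {(ε,p2)}
  {δ, ε} × {p1} = {(δ,p1), (ε,p1)}
  {δ, ε} × {p2} = {(δ,p2), (ε,p2)}
  {ε} × {p1, p2} = {(ε,p1), (ε,p2)}
  {ε, ζ} × {p1} = {(ε,p1), (ζ,p1)}
  {ε, ζ} × {p2} = {(ε,p2), (ζ,p2)}
  {δ, ε, ζ} × {p1} = {(δ,p1), (ε,p1), (ζ,p1)}
  {δ, ε, ζ} × {p2} = {(δ,p2), (ε,p2), (ζ,p2)}
  {δ, ε} × {p1, p2} = {(δ,p1), (δ,p2), (ε,p1), (ε,p2)}
  {ε, ζ} × {p1, p2} = {(ε,p1), (ε,p2), (ζ,p1), (ζ,p2)}
  {δ, ε, ζ} × {p1, p2} = {(δ,p1), (δ,p2), (ε,p1), (ε,p2), (ζ,p1), (ζ,p2)}
These 13 distinct sets form the basis B.
Close under arbitrary unions to get τ_{X×Y}; counting gives |τ_{X×Y}| = 25.


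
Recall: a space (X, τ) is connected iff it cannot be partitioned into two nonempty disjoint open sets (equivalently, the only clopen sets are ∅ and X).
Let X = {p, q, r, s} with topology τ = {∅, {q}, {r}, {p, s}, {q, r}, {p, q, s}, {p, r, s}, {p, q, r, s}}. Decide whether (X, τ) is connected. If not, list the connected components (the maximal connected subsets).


(X, τ) is disconnected; components = [{q}, {r}, {p, s}].

Find clopen sets (U ∈ τ with X ∖ U ∈ τ):
  U = ∅, X ∖ U = {p, q, r, s} — both open, so U is clopen.
  U = {q}, X ∖ U = {p, r, s} — both open, so U is clopen.
  U = {r}, X ∖ U = {p, q, s} — both open, so U is clopen.
  U = {p, s}, X ∖ U = {q, r} — both open, so U is clopen.
  U = {q, r}, X ∖ U = {p, s} — both open, so U is clopen.
  U = {p, q, s}, X ∖ U = {r} — both open, so U is clopen.
  U = {p, r, s}, X ∖ U = {q} — both open, so U is clopen.
  U = {p, q, r, s}, X ∖ U = ∅ — both open, so U is clopen.
Nontrivial clopen(s) exist: e.g. {q}. So (X, τ) is disconnected.
Compute connected components by grouping points that agree on all clopens:
  component: {q}
  component: {r}
  component: {p, s}


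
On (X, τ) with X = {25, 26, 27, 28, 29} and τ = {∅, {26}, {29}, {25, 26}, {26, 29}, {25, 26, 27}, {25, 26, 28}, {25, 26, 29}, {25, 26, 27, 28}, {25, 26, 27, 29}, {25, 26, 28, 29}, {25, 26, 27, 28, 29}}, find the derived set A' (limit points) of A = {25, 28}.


A' = {27, 28}

For each x ∈ X, list the open sets U ∈ τ with x ∈ U, then check whether U ∩ (A ∖ {x}) ≠ ∅ for every such U.
  x = 25: open {25, 26} ∋ x has {25, 26} ∩ (A ∖ {25}) = ∅, so x is NOT a limit point.
  x = 26: open {26} ∋ x has {26} ∩ (A ∖ {26}) = ∅, so x is NOT a limit point.
  x = 27: opens ∋ x are {25, 26, 27}, {25, 26, 27, 28}, {25, 26, 27, 29}, {25, 26, 27, 28, 29}; each meets A ∖ {27}, so x IS a limit point.
  x = 28: opens ∋ x are {25, 26, 28}, {25, 26, 27, 28}, {25, 26, 28, 29}, {25, 26, 27, 28, 29}; each meets A ∖ {28}, so x IS a limit point.
  x = 29: open {29} ∋ x has {29} ∩ (A ∖ {29}) = ∅, so x is NOT a limit point.
Collecting: A' = {27, 28}.


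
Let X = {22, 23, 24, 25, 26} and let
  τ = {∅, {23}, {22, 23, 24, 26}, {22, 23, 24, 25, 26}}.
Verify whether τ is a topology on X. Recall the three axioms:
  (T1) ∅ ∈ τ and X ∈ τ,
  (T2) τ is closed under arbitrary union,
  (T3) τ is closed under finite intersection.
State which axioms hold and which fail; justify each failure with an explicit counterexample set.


τ IS a topology on X.

Axiom (T1): ∅ ∈ τ? Yes; X ∈ τ? Yes.
Axiom (T2/T3): check pairwise unions and intersections of members of τ.
All pairwise intersections and unions checked — each lies in τ. Therefore τ satisfies (T1), (T2), (T3): it IS a topology on X.


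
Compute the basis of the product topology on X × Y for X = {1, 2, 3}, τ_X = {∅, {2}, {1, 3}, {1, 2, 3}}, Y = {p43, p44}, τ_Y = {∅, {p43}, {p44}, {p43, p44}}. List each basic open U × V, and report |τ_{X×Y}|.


Basis B = {∅ × ∅, {2} × {p43}, {2} × {p44}, {1, 3} × {p43}, {1, 3} × {p44}, {2} × {p43, p44}, {1, 2, 3} × {p43}, {1, 2, 3} × {p44}, {1, 3} × {p43, p44}, {1, 2, 3} × {p43, p44}}; |τ_{X×Y}| = 16.

Enumerate products U × V with U ∈ τ_X, V ∈ τ_Y (deduplicated):
  ∅ × ∅ = {} (∅)
  {2} × {p43} = {(2,p43)}
  {2} × {p44} = {(2,p44)}
  {1, 3} × {p43} = {(1,p43), (3,p43)}
  {1, 3} × {p44} = {(1,p44), (3,p44)}
  {2} × {p43, p44} = {(2,p43), (2,p44)}
  {1, 2, 3} × {p43} = {(1,p43), (2,p43), (3,p43)}
  {1, 2, 3} × {p44} = {(1,p44), (2,p44), (3,p44)}
  {1, 3} × {p43, p44} = {(1,p43), (1,p44), (3,p43), (3,p44)}
  {1, 2, 3} × {p43, p44} = {(1,p43), (1,p44), (2,p43), (2,p44), (3,p43), (3,p44)}
These 10 distinct sets form the basis B.
Close under arbitrary unions to get τ_{X×Y}; counting gives |τ_{X×Y}| = 16.


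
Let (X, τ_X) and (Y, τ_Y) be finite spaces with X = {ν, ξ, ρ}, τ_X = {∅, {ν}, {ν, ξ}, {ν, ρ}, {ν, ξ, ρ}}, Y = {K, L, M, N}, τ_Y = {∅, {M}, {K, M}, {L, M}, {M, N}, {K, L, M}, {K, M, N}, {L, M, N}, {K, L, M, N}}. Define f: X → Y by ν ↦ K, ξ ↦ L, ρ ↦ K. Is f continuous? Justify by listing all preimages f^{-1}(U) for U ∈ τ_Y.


f is NOT continuous.

Compute f^{-1}(U) for each U ∈ τ_Y:
  U = ∅: f^{-1}(U) = ∅ ∈ τ_X ✓.
  U = {M}: f^{-1}(U) = ∅ ∈ τ_X ✓.
  U = {K, M}: f^{-1}(U) = {ν, ρ} ∈ τ_X ✓.
  U = {L, M}: f^{-1}(U) = {ξ} ∉ τ_X ✗.
  U = {M, N}: f^{-1}(U) = ∅ ∈ τ_X ✓.
  U = {K, L, M}: f^{-1}(U) = {ν, ξ, ρ} ∈ τ_X ✓.
  U = {K, M, N}: f^{-1}(U) = {ν, ρ} ∈ τ_X ✓.
  U = {L, M, N}: f^{-1}(U) = {ξ} ∉ τ_X ✗.
  U = {K, L, M, N}: f^{-1}(U) = {ν, ξ, ρ} ∈ τ_X ✓.
Found U = {L, M} with f^{-1}(U) = {ξ} not in τ_X. Therefore f is NOT continuous.


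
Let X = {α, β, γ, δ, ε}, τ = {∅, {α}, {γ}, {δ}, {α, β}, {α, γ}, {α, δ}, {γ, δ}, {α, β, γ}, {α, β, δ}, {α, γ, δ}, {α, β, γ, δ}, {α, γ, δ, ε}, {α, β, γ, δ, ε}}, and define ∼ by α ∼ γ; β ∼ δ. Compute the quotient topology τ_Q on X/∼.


X/∼ = {[α=γ], [β=δ], [ε]}; |τ_Q| = 4.

Equivalence classes: [α=γ], [β=δ], [ε].
Quotient map π: X → X/∼ sends α ↦ [α=γ], β ↦ [β=δ], γ ↦ [α=γ], δ ↦ [β=δ], ε ↦ [ε].
For each subset V ⊆ X/∼, compute π^{-1}(V) ⊆ X and check whether π^{-1}(V) ∈ τ. V is open in τ_Q iff π^{-1}(V) ∈ τ.
  V = {}: π^{-1}(V) = ∅ ∈ τ ✓.
  V = {[α=γ]}: π^{-1}(V) = {α, γ} ∈ τ ✓.
  V = {[β=δ]}: π^{-1}(V) = {β, δ} ∉ τ ✗.
  V = {[α=γ], [β=δ]}: π^{-1}(V) = {α, β, γ, δ} ∈ τ ✓.
  V = {[ε]}: π^{-1}(V) = {ε} ∉ τ ✗.
  V = {[α=γ], [ε]}: π^{-1}(V) = {α, γ, ε} ∉ τ ✗.
  V = {[β=δ], [ε]}: π^{-1}(V) = {β, δ, ε} ∉ τ ✗.
  V = {[α=γ], [β=δ], [ε]}: π^{-1}(V) = {α, β, γ, δ, ε} ∈ τ ✓.
Open sets in the quotient: τ_Q = {{}, {[α=γ]}, {[α=γ], [β=δ]}, {[α=γ], [β=δ], [ε]}} (4 elements).


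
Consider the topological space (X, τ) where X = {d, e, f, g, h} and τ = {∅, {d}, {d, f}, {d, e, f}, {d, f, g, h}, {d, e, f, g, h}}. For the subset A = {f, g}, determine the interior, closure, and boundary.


int(A) = ∅, cl(A) = {e, f, g, h}, ∂A = {e, f, g, h}.

Closed sets in (X, τ) are complements of opens:
  closed(X, τ) = {∅, {e}, {g, h}, {e, g, h}, {e, f, g, h}, {d, e, f, g, h}}.
int(A) = ⋃ {U ∈ τ : U ⊆ A}. Opens contained in A: ∅.
Taking the union of these: int(A) = ∅.
cl(A) = ⋂ {C closed : A ⊆ C}. Closed sets containing A: {e, f, g, h}, {d, e, f, g, h}.
Intersecting these: cl(A) = {e, f, g, h}.
∂A = cl(A) ∖ int(A) = {e, f, g, h} ∖ ∅ = {e, f, g, h}.


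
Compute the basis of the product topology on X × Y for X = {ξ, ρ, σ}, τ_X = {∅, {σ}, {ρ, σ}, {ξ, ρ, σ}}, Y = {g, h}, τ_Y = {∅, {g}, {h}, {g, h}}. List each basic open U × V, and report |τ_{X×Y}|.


Basis B = {∅ × ∅, {σ} × {g}, {σ} × {h}, {ρ, σ} × {g}, {ρ, σ} × {h}, {σ} × {g, h}, {ξ, ρ, σ} × {g}, {ξ, ρ, σ} × {h}, {ρ, σ} × {g, h}, {ξ, ρ, σ} × {g, h}}; |τ_{X×Y}| = 16.

Enumerate products U × V with U ∈ τ_X, V ∈ τ_Y (deduplicated):
  ∅ × ∅ = {} (∅)
  {σ} × {g} = {(σ,g)}
  {σ} × {h} = {(σ,h)}
  {ρ, σ} × {g} = {(ρ,g), (σ,g)}
  {ρ, σ} × {h} = {(ρ,h), (σ,h)}
  {σ} × {g, h} = {(σ,g), (σ,h)}
  {ξ, ρ, σ} × {g} = {(ξ,g), (ρ,g), (σ,g)}
  {ξ, ρ, σ} × {h} = {(ξ,h), (ρ,h), (σ,h)}
  {ρ, σ} × {g, h} = {(ρ,g), (ρ,h), (σ,g), (σ,h)}
  {ξ, ρ, σ} × {g, h} = {(ξ,g), (ξ,h), (ρ,g), (ρ,h), (σ,g), (σ,h)}
These 10 distinct sets form the basis B.
Close under arbitrary unions to get τ_{X×Y}; counting gives |τ_{X×Y}| = 16.


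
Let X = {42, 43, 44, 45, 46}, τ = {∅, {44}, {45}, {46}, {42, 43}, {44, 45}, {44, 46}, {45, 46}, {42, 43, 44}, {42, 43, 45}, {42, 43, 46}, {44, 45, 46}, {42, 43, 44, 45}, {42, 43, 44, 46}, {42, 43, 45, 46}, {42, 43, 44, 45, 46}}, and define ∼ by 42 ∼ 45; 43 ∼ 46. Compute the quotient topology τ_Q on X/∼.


X/∼ = {[42=45], [43=46], [44]}; |τ_Q| = 4.

Equivalence classes: [42=45], [43=46], [44].
Quotient map π: X → X/∼ sends 42 ↦ [42=45], 43 ↦ [43=46], 44 ↦ [44], 45 ↦ [42=45], 46 ↦ [43=46].
For each subset V ⊆ X/∼, compute π^{-1}(V) ⊆ X and check whether π^{-1}(V) ∈ τ. V is open in τ_Q iff π^{-1}(V) ∈ τ.
  V = {}: π^{-1}(V) = ∅ ∈ τ ✓.
  V = {[42=45]}: π^{-1}(V) = {42, 45} ∉ τ ✗.
  V = {[43=46]}: π^{-1}(V) = {43, 46} ∉ τ ✗.
  V = {[42=45], [43=46]}: π^{-1}(V) = {42, 43, 45, 46} ∈ τ ✓.
  V = {[44]}: π^{-1}(V) = {44} ∈ τ ✓.
  V = {[42=45], [44]}: π^{-1}(V) = {42, 44, 45} ∉ τ ✗.
  V = {[43=46], [44]}: π^{-1}(V) = {43, 44, 46} ∉ τ ✗.
  V = {[42=45], [43=46], [44]}: π^{-1}(V) = {42, 43, 44, 45, 46} ∈ τ ✓.
Open sets in the quotient: τ_Q = {{}, {[42=45], [43=46]}, {[44]}, {[42=45], [43=46], [44]}} (4 elements).


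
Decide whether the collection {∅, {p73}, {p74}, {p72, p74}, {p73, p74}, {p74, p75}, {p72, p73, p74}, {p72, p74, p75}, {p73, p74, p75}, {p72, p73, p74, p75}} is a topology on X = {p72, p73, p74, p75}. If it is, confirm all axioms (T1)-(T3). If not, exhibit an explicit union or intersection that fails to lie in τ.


τ IS a topology on X.

Axiom (T1): ∅ ∈ τ? Yes; X ∈ τ? Yes.
Axiom (T2/T3): check pairwise unions and intersections of members of τ.
All pairwise intersections and unions checked — each lies in τ. Therefore τ satisfies (T1), (T2), (T3): it IS a topology on X.


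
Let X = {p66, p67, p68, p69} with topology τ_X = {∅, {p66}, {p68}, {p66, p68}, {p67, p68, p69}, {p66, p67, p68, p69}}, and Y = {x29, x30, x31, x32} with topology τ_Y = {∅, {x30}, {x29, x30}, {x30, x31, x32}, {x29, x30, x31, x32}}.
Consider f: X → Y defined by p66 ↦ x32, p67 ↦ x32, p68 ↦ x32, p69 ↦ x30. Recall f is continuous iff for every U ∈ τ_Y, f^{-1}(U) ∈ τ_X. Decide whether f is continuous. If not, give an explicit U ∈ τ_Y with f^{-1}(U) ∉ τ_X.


f is NOT continuous.

Compute f^{-1}(U) for each U ∈ τ_Y:
  U = ∅: f^{-1}(U) = ∅ ∈ τ_X ✓.
  U = {x30}: f^{-1}(U) = {p69} ∉ τ_X ✗.
  U = {x29, x30}: f^{-1}(U) = {p69} ∉ τ_X ✗.
  U = {x30, x31, x32}: f^{-1}(U) = {p66, p67, p68, p69} ∈ τ_X ✓.
  U = {x29, x30, x31, x32}: f^{-1}(U) = {p66, p67, p68, p69} ∈ τ_X ✓.
Found U = {x30} with f^{-1}(U) = {p69} not in τ_X. Therefore f is NOT continuous.


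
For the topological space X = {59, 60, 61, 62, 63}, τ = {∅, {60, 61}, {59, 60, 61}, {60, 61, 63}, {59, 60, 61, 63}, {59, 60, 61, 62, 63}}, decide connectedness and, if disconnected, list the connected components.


(X, τ) is connected.

Find clopen sets (U ∈ τ with X ∖ U ∈ τ):
  U = ∅, X ∖ U = {59, 60, 61, 62, 63} — both open, so U is clopen.
  U = {59, 60, 61, 62, 63}, X ∖ U = ∅ — both open, so U is clopen.
Only trivial clopens (∅ and X) exist, so (X, τ) is connected.
Compute connected components by grouping points that agree on all clopens:
  component: {59, 60, 61, 62, 63}


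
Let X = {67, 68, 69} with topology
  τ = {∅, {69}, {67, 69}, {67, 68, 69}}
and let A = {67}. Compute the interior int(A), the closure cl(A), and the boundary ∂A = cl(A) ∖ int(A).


int(A) = ∅, cl(A) = {67, 68}, ∂A = {67, 68}.

Closed sets in (X, τ) are complements of opens:
  closed(X, τ) = {∅, {68}, {67, 68}, {67, 68, 69}}.
int(A) = ⋃ {U ∈ τ : U ⊆ A}. Opens contained in A: ∅.
Taking the union of these: int(A) = ∅.
cl(A) = ⋂ {C closed : A ⊆ C}. Closed sets containing A: {67, 68}, {67, 68, 69}.
Intersecting these: cl(A) = {67, 68}.
∂A = cl(A) ∖ int(A) = {67, 68} ∖ ∅ = {67, 68}.


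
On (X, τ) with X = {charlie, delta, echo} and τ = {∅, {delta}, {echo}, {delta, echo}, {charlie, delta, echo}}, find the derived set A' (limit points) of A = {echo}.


A' = {charlie}

For each x ∈ X, list the open sets U ∈ τ with x ∈ U, then check whether U ∩ (A ∖ {x}) ≠ ∅ for every such U.
  x = charlie: opens ∋ x are {charlie, delta, echo}; each meets A ∖ {charlie}, so x IS a limit point.
  x = delta: open {delta} ∋ x has {delta} ∩ (A ∖ {delta}) = ∅, so x is NOT a limit point.
  x = echo: open {echo} ∋ x has {echo} ∩ (A ∖ {echo}) = ∅, so x is NOT a limit point.
Collecting: A' = {charlie}.


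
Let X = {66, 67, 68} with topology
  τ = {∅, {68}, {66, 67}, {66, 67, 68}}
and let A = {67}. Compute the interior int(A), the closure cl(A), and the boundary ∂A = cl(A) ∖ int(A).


int(A) = ∅, cl(A) = {66, 67}, ∂A = {66, 67}.

Closed sets in (X, τ) are complements of opens:
  closed(X, τ) = {∅, {68}, {66, 67}, {66, 67, 68}}.
int(A) = ⋃ {U ∈ τ : U ⊆ A}. Opens contained in A: ∅.
Taking the union of these: int(A) = ∅.
cl(A) = ⋂ {C closed : A ⊆ C}. Closed sets containing A: {66, 67}, {66, 67, 68}.
Intersecting these: cl(A) = {66, 67}.
∂A = cl(A) ∖ int(A) = {66, 67} ∖ ∅ = {66, 67}.


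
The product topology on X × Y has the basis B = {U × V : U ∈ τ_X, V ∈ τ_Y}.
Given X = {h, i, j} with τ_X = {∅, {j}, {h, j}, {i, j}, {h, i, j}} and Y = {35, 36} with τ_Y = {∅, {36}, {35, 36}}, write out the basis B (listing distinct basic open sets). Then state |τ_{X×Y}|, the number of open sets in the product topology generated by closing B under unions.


Basis B = {∅ × ∅, {j} × {36}, {h, j} × {36}, {i, j} × {36}, {j} × {35, 36}, {h, i, j} × {36}, {h, j} × {35, 36}, {i, j} × {35, 36}, {h, i, j} × {35, 36}}; |τ_{X×Y}| = 14.

Enumerate products U × V with U ∈ τ_X, V ∈ τ_Y (deduplicated):
  ∅ × ∅ = {} (∅)
  {j} × {36} = {(j,36)}
  {h, j} × {36} = {(h,36), (j,36)}
  {i, j} × {36} = {(i,36), (j,36)}
  {j} × {35, 36} = {(j,35), (j,36)}
  {h, i, j} × {36} = {(h,36), (i,36), (j,36)}
  {h, j} × {35, 36} = {(h,35), (h,36), (j,35), (j,36)}
  {i, j} × {35, 36} = {(i,35), (i,36), (j,35), (j,36)}
  {h, i, j} × {35, 36} = {(h,35), (h,36), (i,35), (i,36), (j,35), (j,36)}
These 9 distinct sets form the basis B.
Close under arbitrary unions to get τ_{X×Y}; counting gives |τ_{X×Y}| = 14.


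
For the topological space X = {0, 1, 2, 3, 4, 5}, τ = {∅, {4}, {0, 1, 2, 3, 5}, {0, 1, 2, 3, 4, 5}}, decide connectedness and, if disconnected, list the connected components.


(X, τ) is disconnected; components = [{4}, {0, 1, 2, 3, 5}].

Find clopen sets (U ∈ τ with X ∖ U ∈ τ):
  U = ∅, X ∖ U = {0, 1, 2, 3, 4, 5} — both open, so U is clopen.
  U = {4}, X ∖ U = {0, 1, 2, 3, 5} — both open, so U is clopen.
  U = {0, 1, 2, 3, 5}, X ∖ U = {4} — both open, so U is clopen.
  U = {0, 1, 2, 3, 4, 5}, X ∖ U = ∅ — both open, so U is clopen.
Nontrivial clopen(s) exist: e.g. {4}. So (X, τ) is disconnected.
Compute connected components by grouping points that agree on all clopens:
  component: {4}
  component: {0, 1, 2, 3, 5}


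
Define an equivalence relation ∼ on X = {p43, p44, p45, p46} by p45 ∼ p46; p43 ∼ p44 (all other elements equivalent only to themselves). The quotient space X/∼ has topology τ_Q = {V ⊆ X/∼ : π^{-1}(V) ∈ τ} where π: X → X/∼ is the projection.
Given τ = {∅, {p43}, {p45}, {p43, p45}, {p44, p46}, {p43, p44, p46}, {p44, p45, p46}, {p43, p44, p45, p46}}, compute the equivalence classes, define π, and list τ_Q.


X/∼ = {[p43=p44], [p45=p46]}; |τ_Q| = 2.

Equivalence classes: [p43=p44], [p45=p46].
Quotient map π: X → X/∼ sends p43 ↦ [p43=p44], p44 ↦ [p43=p44], p45 ↦ [p45=p46], p46 ↦ [p45=p46].
For each subset V ⊆ X/∼, compute π^{-1}(V) ⊆ X and check whether π^{-1}(V) ∈ τ. V is open in τ_Q iff π^{-1}(V) ∈ τ.
  V = {}: π^{-1}(V) = ∅ ∈ τ ✓.
  V = {[p43=p44]}: π^{-1}(V) = {p43, p44} ∉ τ ✗.
  V = {[p45=p46]}: π^{-1}(V) = {p45, p46} ∉ τ ✗.
  V = {[p43=p44], [p45=p46]}: π^{-1}(V) = {p43, p44, p45, p46} ∈ τ ✓.
Open sets in the quotient: τ_Q = {{}, {[p43=p44], [p45=p46]}} (2 elements).


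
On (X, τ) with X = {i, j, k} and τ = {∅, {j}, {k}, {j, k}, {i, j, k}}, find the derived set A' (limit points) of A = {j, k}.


A' = {i}

For each x ∈ X, list the open sets U ∈ τ with x ∈ U, then check whether U ∩ (A ∖ {x}) ≠ ∅ for every such U.
  x = i: opens ∋ x are {i, j, k}; each meets A ∖ {i}, so x IS a limit point.
  x = j: open {j} ∋ x has {j} ∩ (A ∖ {j}) = ∅, so x is NOT a limit point.
  x = k: open {k} ∋ x has {k} ∩ (A ∖ {k}) = ∅, so x is NOT a limit point.
Collecting: A' = {i}.


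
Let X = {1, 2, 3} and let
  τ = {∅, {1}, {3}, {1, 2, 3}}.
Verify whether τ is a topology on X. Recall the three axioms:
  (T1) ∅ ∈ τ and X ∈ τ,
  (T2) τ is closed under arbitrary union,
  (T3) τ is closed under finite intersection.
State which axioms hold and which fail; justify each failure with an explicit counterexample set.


τ is NOT a topology on X.

Axiom (T1): ∅ ∈ τ? Yes; X ∈ τ? Yes.
Axiom (T2/T3): check pairwise unions and intersections of members of τ.
Counterexample for (T2): {1} ∪ {3} = {1, 3} ∉ τ. Therefore τ is NOT a topology.


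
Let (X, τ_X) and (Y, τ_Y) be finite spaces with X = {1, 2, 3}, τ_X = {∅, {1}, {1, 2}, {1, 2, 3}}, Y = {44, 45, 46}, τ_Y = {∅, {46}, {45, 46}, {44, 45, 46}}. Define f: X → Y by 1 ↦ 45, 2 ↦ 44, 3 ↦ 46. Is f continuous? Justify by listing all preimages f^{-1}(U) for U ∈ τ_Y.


f is NOT continuous.

Compute f^{-1}(U) for each U ∈ τ_Y:
  U = ∅: f^{-1}(U) = ∅ ∈ τ_X ✓.
  U = {46}: f^{-1}(U) = {3} ∉ τ_X ✗.
  U = {45, 46}: f^{-1}(U) = {1, 3} ∉ τ_X ✗.
  U = {44, 45, 46}: f^{-1}(U) = {1, 2, 3} ∈ τ_X ✓.
Found U = {46} with f^{-1}(U) = {3} not in τ_X. Therefore f is NOT continuous.


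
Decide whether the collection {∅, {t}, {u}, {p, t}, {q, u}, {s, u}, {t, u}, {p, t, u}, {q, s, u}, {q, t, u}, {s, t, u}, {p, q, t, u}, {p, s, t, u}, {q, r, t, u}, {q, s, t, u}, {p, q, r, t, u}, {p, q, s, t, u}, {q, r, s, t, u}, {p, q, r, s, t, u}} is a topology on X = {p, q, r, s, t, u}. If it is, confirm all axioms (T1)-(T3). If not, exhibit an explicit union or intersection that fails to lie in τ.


τ IS a topology on X.

Axiom (T1): ∅ ∈ τ? Yes; X ∈ τ? Yes.
Axiom (T2/T3): check pairwise unions and intersections of members of τ.
All pairwise intersections and unions checked — each lies in τ. Therefore τ satisfies (T1), (T2), (T3): it IS a topology on X.


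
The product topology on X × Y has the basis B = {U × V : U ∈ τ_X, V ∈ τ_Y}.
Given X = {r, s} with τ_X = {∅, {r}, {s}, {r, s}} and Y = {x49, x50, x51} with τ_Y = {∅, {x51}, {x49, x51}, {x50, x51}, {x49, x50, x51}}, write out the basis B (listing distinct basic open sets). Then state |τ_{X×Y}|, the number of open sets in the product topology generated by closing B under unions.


Basis B = {∅ × ∅, {r} × {x51}, {s} × {x51}, {r} × {x49, x51}, {r} × {x50, x51}, {r, s} × {x51}, {s} × {x49, x51}, {s} × {x50, x51}, {r} × {x49, x50, x51}, {s} × {x49, x50, x51}, {r, s} × {x49, x51}, {r, s} × {x50, x51}, {r, s} × {x49, x50, x51}}; |τ_{X×Y}| = 25.

Enumerate products U × V with U ∈ τ_X, V ∈ τ_Y (deduplicated):
  ∅ × ∅ = {} (∅)
  {r} × {x51} = {(r,x51)}
  {s} × {x51} = {(s,x51)}
  {r} × {x49, x51} = {(r,x49), (r,x51)}
  {r} × {x50, x51} = {(r,x50), (r,x51)}
  {r, s} × {x51} = {(r,x51), (s,x51)}
  {s} × {x49, x51} = {(s,x49), (s,x51)}
  {s} × {x50, x51} = {(s,x50), (s,x51)}
  {r} × {x49, x50, x51} = {(r,x49), (r,x50), (r,x51)}
  {s} × {x49, x50, x51} = {(s,x49), (s,x50), (s,x51)}
  {r, s} × {x49, x51} = {(r,x49), (r,x51), (s,x49), (s,x51)}
  {r, s} × {x50, x51} = {(r,x50), (r,x51), (s,x50), (s,x51)}
  {r, s} × {x49, x50, x51} = {(r,x49), (r,x50), (r,x51), (s,x49), (s,x50), (s,x51)}
These 13 distinct sets form the basis B.
Close under arbitrary unions to get τ_{X×Y}; counting gives |τ_{X×Y}| = 25.


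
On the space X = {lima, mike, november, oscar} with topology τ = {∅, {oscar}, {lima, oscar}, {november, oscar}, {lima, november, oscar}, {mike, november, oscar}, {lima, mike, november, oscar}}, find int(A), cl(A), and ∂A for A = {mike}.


int(A) = ∅, cl(A) = {mike}, ∂A = {mike}.

Closed sets in (X, τ) are complements of opens:
  closed(X, τ) = {∅, {lima}, {mike}, {lima, mike}, {mike, november}, {lima, mike, november}, {lima, mike, november, oscar}}.
int(A) = ⋃ {U ∈ τ : U ⊆ A}. Opens contained in A: ∅.
Taking the union of these: int(A) = ∅.
cl(A) = ⋂ {C closed : A ⊆ C}. Closed sets containing A: {mike}, {lima, mike}, {mike, november}, {lima, mike, november}, {lima, mike, november, oscar}.
Intersecting these: cl(A) = {mike}.
∂A = cl(A) ∖ int(A) = {mike} ∖ ∅ = {mike}.


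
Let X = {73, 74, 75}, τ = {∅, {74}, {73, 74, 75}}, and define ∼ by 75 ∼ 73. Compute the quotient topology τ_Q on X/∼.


X/∼ = {[73=75], [74]}; |τ_Q| = 3.

Equivalence classes: [73=75], [74].
Quotient map π: X → X/∼ sends 73 ↦ [73=75], 74 ↦ [74], 75 ↦ [73=75].
For each subset V ⊆ X/∼, compute π^{-1}(V) ⊆ X and check whether π^{-1}(V) ∈ τ. V is open in τ_Q iff π^{-1}(V) ∈ τ.
  V = {}: π^{-1}(V) = ∅ ∈ τ ✓.
  V = {[73=75]}: π^{-1}(V) = {73, 75} ∉ τ ✗.
  V = {[74]}: π^{-1}(V) = {74} ∈ τ ✓.
  V = {[73=75], [74]}: π^{-1}(V) = {73, 74, 75} ∈ τ ✓.
Open sets in the quotient: τ_Q = {{}, {[74]}, {[73=75], [74]}} (3 elements).


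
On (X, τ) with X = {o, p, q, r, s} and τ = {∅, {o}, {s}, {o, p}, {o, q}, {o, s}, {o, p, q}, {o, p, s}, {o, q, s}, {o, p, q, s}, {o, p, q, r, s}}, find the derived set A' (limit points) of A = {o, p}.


A' = {p, q, r}

For each x ∈ X, list the open sets U ∈ τ with x ∈ U, then check whether U ∩ (A ∖ {x}) ≠ ∅ for every such U.
  x = o: open {o} ∋ x has {o} ∩ (A ∖ {o}) = ∅, so x is NOT a limit point.
  x = p: opens ∋ x are {o, p}, {o, p, q}, {o, p, s}, {o, p, q, s}, {o, p, q, r, s}; each meets A ∖ {p}, so x IS a limit point.
  x = q: opens ∋ x are {o, q}, {o, p, q}, {o, q, s}, {o, p, q, s}, {o, p, q, r, s}; each meets A ∖ {q}, so x IS a limit point.
  x = r: opens ∋ x are {o, p, q, r, s}; each meets A ∖ {r}, so x IS a limit point.
  x = s: open {s} ∋ x has {s} ∩ (A ∖ {s}) = ∅, so x is NOT a limit point.
Collecting: A' = {p, q, r}.


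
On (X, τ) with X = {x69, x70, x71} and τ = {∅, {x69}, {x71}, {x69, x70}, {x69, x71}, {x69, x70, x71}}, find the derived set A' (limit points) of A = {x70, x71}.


A' = ∅

For each x ∈ X, list the open sets U ∈ τ with x ∈ U, then check whether U ∩ (A ∖ {x}) ≠ ∅ for every such U.
  x = x69: open {x69} ∋ x has {x69} ∩ (A ∖ {x69}) = ∅, so x is NOT a limit point.
  x = x70: open {x69, x70} ∋ x has {x69, x70} ∩ (A ∖ {x70}) = ∅, so x is NOT a limit point.
  x = x71: open {x71} ∋ x has {x71} ∩ (A ∖ {x71}) = ∅, so x is NOT a limit point.
Collecting: A' = ∅.


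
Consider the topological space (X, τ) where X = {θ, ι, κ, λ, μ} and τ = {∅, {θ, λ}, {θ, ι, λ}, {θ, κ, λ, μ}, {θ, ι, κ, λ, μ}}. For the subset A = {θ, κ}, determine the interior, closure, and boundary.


int(A) = ∅, cl(A) = {θ, ι, κ, λ, μ}, ∂A = {θ, ι, κ, λ, μ}.

Closed sets in (X, τ) are complements of opens:
  closed(X, τ) = {∅, {ι}, {κ, μ}, {ι, κ, μ}, {θ, ι, κ, λ, μ}}.
int(A) = ⋃ {U ∈ τ : U ⊆ A}. Opens contained in A: ∅.
Taking the union of these: int(A) = ∅.
cl(A) = ⋂ {C closed : A ⊆ C}. Closed sets containing A: {θ, ι, κ, λ, μ}.
Intersecting these: cl(A) = {θ, ι, κ, λ, μ}.
∂A = cl(A) ∖ int(A) = {θ, ι, κ, λ, μ} ∖ ∅ = {θ, ι, κ, λ, μ}.


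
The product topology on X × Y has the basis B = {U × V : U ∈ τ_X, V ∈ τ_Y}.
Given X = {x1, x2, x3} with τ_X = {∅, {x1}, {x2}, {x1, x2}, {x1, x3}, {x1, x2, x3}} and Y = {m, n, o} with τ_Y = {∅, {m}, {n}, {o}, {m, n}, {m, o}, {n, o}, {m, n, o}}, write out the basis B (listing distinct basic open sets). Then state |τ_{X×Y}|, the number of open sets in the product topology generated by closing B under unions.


Basis B = {∅ × ∅, {x1} × {m}, {x1} × {n}, {x1} × {o}, {x2} × {m}, {x2} × {n}, {x2} × {o}, {x1} × {m, n}, {x1} × {m, o}, {x1, x2} × {m}, {x1, x3} × {m}, {x1} × {n, o}, {x1, x2} × {n}, {x1, x3} × {n}, {x1, x2} × {o}, {x1, x3} × {o}, {x2} × {m, n}, {x2} × {m, o}, {x2} × {n, o}, {x1} × {m, n, o}, {x1, x2, x3} × {m}, {x1, x2, x3} × {n}, {x1, x2, x3} × {o}, {x2} × {m, n, o}, {x1, x2} × {m, n}, {x1, x3} × {m, n}, {x1, x2} × {m, o}, {x1, x3} × {m, o}, {x1, x2} × {n, o}, {x1, x3} × {n, o}, {x1, x2} × {m, n, o}, {x1, x3} × {m, n, o}, {x1, x2, x3} × {m, n}, {x1, x2, x3} × {m, o}, {x1, x2, x3} × {n, o}, {x1, x2, x3} × {m, n, o}}; |τ_{X×Y}| = 216.

Enumerate products U × V with U ∈ τ_X, V ∈ τ_Y (deduplicated):
  ∅ × ∅ = {} (∅)
  {x1} × {m} = {(x1,m)}
  {x1} × {n} = {(x1,n)}
  {x1} × {o} = {(x1,o)}
  {x2} × {m} = {(x2,m)}
  {x2} × {n} = {(x2,n)}
  {x2} × {o} = {(x2,o)}
  {x1} × {m, n} = {(x1,m), (x1,n)}
  {x1} × {m, o} = {(x1,m), (x1,o)}
  {x1, x2} × {m} = {(x1,m), (x2,m)}
  {x1, x3} × {m} = {(x1,m), (x3,m)}
  {x1} × {n, o} = {(x1,n), (x1,o)}
  {x1, x2} × {n} = {(x1,n), (x2,n)}
  {x1, x3} × {n} = {(x1,n), (x3,n)}
  {x1, x2} × {o} = {(x1,o), (x2,o)}
  {x1, x3} × {o} = {(x1,o), (x3,o)}
  {x2} × {m, n} = {(x2,m), (x2,n)}
  {x2} × {m, o} = {(x2,m), (x2,o)}
  {x2} × {n, o} = {(x2,n), (x2,o)}
  {x1} × {m, n, o} = {(x1,m), (x1,n), (x1,o)}
  {x1, x2, x3} × {m} = {(x1,m), (x2,m), (x3,m)}
  {x1, x2, x3} × {n} = {(x1,n), (x2,n), (x3,n)}
  {x1, x2, x3} × {o} = {(x1,o), (x2,o), (x3,o)}
  {x2} × {m, n, o} = {(x2,m), (x2,n), (x2,o)}
  {x1, x2} × {m, n} = {(x1,m), (x1,n), (x2,m), (x2,n)}
  {x1, x3} × {m, n} = {(x1,m), (x1,n), (x3,m), (x3,n)}
  {x1, x2} × {m, o} = {(x1,m), (x1,o), (x2,m), (x2,o)}
  {x1, x3} × {m, o} = {(x1,m), (x1,o), (x3,m), (x3,o)}
  {x1, x2} × {n, o} = {(x1,n), (x1,o), (x2,n), (x2,o)}
  {x1, x3} × {n, o} = {(x1,n), (x1,o), (x3,n), (x3,o)}
  {x1, x2} × {m, n, o} = {(x1,m), (x1,n), (x1,o), (x2,m), (x2,n), (x2,o)}
  {x1, x3} × {m, n, o} = {(x1,m), (x1,n), (x1,o), (x3,m), (x3,n), (x3,o)}
  {x1, x2, x3} × {m, n} = {(x1,m), (x1,n), (x2,m), (x2,n), (x3,m), (x3,n)}
  {x1, x2, x3} × {m, o} = {(x1,m), (x1,o), (x2,m), (x2,o), (x3,m), (x3,o)}
  {x1, x2, x3} × {n, o} = {(x1,n), (x1,o), (x2,n), (x2,o), (x3,n), (x3,o)}
  {x1, x2, x3} × {m, n, o} = {(x1,m), (x1,n), (x1,o), (x2,m), (x2,n), (x2,o), (x3,m), (x3,n), (x3,o)}
These 36 distinct sets form the basis B.
Close under arbitrary unions to get τ_{X×Y}; counting gives |τ_{X×Y}| = 216.


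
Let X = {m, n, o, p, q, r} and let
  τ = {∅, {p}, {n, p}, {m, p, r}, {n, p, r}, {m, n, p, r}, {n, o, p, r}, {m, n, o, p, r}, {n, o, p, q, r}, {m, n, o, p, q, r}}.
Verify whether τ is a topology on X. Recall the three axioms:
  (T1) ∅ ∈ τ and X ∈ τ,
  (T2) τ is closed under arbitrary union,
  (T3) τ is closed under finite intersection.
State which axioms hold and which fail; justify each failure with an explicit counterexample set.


τ is NOT a topology on X.

Axiom (T1): ∅ ∈ τ? Yes; X ∈ τ? Yes.
Axiom (T2/T3): check pairwise unions and intersections of members of τ.
Counterexample for (T3): {m, p, r} ∩ {n, p, r} = {p, r} ∉ τ. Therefore τ is NOT a topology.


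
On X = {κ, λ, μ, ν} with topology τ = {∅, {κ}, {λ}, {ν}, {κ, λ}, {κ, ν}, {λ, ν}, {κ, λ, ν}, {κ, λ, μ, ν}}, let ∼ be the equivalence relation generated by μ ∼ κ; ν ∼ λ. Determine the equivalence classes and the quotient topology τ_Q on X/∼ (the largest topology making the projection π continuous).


X/∼ = {[κ=μ], [λ=ν]}; |τ_Q| = 3.

Equivalence classes: [κ=μ], [λ=ν].
Quotient map π: X → X/∼ sends κ ↦ [κ=μ], λ ↦ [λ=ν], μ ↦ [κ=μ], ν ↦ [λ=ν].
For each subset V ⊆ X/∼, compute π^{-1}(V) ⊆ X and check whether π^{-1}(V) ∈ τ. V is open in τ_Q iff π^{-1}(V) ∈ τ.
  V = {}: π^{-1}(V) = ∅ ∈ τ ✓.
  V = {[κ=μ]}: π^{-1}(V) = {κ, μ} ∉ τ ✗.
  V = {[λ=ν]}: π^{-1}(V) = {λ, ν} ∈ τ ✓.
  V = {[κ=μ], [λ=ν]}: π^{-1}(V) = {κ, λ, μ, ν} ∈ τ ✓.
Open sets in the quotient: τ_Q = {{}, {[λ=ν]}, {[κ=μ], [λ=ν]}} (3 elements).


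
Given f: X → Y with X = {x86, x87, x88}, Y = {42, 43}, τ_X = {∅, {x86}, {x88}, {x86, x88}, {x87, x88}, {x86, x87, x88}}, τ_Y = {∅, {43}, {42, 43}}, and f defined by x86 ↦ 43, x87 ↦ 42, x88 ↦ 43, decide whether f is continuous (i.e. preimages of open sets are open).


f IS continuous.

Compute f^{-1}(U) for each U ∈ τ_Y:
  U = ∅: f^{-1}(U) = ∅ ∈ τ_X ✓.
  U = {43}: f^{-1}(U) = {x86, x88} ∈ τ_X ✓.
  U = {42, 43}: f^{-1}(U) = {x86, x87, x88} ∈ τ_X ✓.
Every preimage lies in τ_X, so f IS continuous.


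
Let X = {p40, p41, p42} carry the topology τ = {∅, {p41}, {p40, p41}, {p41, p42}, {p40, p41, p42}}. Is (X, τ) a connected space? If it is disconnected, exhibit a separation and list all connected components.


(X, τ) is connected.

Find clopen sets (U ∈ τ with X ∖ U ∈ τ):
  U = ∅, X ∖ U = {p40, p41, p42} — both open, so U is clopen.
  U = {p40, p41, p42}, X ∖ U = ∅ — both open, so U is clopen.
Only trivial clopens (∅ and X) exist, so (X, τ) is connected.
Compute connected components by grouping points that agree on all clopens:
  component: {p40, p41, p42}


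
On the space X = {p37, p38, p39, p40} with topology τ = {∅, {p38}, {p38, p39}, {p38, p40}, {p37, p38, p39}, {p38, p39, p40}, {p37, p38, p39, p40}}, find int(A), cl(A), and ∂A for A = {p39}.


int(A) = ∅, cl(A) = {p37, p39}, ∂A = {p37, p39}.

Closed sets in (X, τ) are complements of opens:
  closed(X, τ) = {∅, {p37}, {p40}, {p37, p39}, {p37, p40}, {p37, p39, p40}, {p37, p38, p39, p40}}.
int(A) = ⋃ {U ∈ τ : U ⊆ A}. Opens contained in A: ∅.
Taking the union of these: int(A) = ∅.
cl(A) = ⋂ {C closed : A ⊆ C}. Closed sets containing A: {p37, p39}, {p37, p39, p40}, {p37, p38, p39, p40}.
Intersecting these: cl(A) = {p37, p39}.
∂A = cl(A) ∖ int(A) = {p37, p39} ∖ ∅ = {p37, p39}.


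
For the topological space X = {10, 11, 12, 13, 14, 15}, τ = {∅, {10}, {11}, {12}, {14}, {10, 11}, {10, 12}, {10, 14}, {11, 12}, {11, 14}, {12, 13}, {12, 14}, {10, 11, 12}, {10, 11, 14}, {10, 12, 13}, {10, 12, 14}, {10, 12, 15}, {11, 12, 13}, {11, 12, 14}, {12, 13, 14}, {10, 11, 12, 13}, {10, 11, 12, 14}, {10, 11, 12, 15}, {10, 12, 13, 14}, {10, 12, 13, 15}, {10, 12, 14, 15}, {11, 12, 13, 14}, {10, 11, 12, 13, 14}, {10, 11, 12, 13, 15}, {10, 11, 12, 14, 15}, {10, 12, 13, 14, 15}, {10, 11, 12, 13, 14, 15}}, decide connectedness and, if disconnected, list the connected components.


(X, τ) is disconnected; components = [{11}, {14}, {10, 12, 13, 15}].

Find clopen sets (U ∈ τ with X ∖ U ∈ τ):
  U = ∅, X ∖ U = {10, 11, 12, 13, 14, 15} — both open, so U is clopen.
  U = {11}, X ∖ U = {10, 12, 13, 14, 15} — both open, so U is clopen.
  U = {14}, X ∖ U = {10, 11, 12, 13, 15} — both open, so U is clopen.
  U = {11, 14}, X ∖ U = {10, 12, 13, 15} — both open, so U is clopen.
  U = {10, 12, 13, 15}, X ∖ U = {11, 14} — both open, so U is clopen.
  U = {10, 11, 12, 13, 15}, X ∖ U = {14} — both open, so U is clopen.
  U = {10, 12, 13, 14, 15}, X ∖ U = {11} — both open, so U is clopen.
  U = {10, 11, 12, 13, 14, 15}, X ∖ U = ∅ — both open, so U is clopen.
Nontrivial clopen(s) exist: e.g. {10, 12, 13, 15}. So (X, τ) is disconnected.
Compute connected components by grouping points that agree on all clopens:
  component: {11}
  component: {14}
  component: {10, 12, 13, 15}


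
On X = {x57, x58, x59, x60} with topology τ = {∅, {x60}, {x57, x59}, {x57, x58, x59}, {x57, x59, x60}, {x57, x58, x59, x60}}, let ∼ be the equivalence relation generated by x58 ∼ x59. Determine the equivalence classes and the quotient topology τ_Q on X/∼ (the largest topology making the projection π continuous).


X/∼ = {[x57], [x58=x59], [x60]}; |τ_Q| = 4.

Equivalence classes: [x57], [x58=x59], [x60].
Quotient map π: X → X/∼ sends x57 ↦ [x57], x58 ↦ [x58=x59], x59 ↦ [x58=x59], x60 ↦ [x60].
For each subset V ⊆ X/∼, compute π^{-1}(V) ⊆ X and check whether π^{-1}(V) ∈ τ. V is open in τ_Q iff π^{-1}(V) ∈ τ.
  V = {}: π^{-1}(V) = ∅ ∈ τ ✓.
  V = {[x57]}: π^{-1}(V) = {x57} ∉ τ ✗.
  V = {[x58=x59]}: π^{-1}(V) = {x58, x59} ∉ τ ✗.
  V = {[x57], [x58=x59]}: π^{-1}(V) = {x57, x58, x59} ∈ τ ✓.
  V = {[x60]}: π^{-1}(V) = {x60} ∈ τ ✓.
  V = {[x57], [x60]}: π^{-1}(V) = {x57, x60} ∉ τ ✗.
  V = {[x58=x59], [x60]}: π^{-1}(V) = {x58, x59, x60} ∉ τ ✗.
  V = {[x57], [x58=x59], [x60]}: π^{-1}(V) = {x57, x58, x59, x60} ∈ τ ✓.
Open sets in the quotient: τ_Q = {{}, {[x57], [x58=x59]}, {[x60]}, {[x57], [x58=x59], [x60]}} (4 elements).


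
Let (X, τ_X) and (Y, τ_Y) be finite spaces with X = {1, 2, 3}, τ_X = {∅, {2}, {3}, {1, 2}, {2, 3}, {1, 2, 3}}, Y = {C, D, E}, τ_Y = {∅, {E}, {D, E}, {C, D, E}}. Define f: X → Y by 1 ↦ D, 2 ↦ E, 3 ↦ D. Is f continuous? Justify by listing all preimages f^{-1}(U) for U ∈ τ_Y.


f IS continuous.

Compute f^{-1}(U) for each U ∈ τ_Y:
  U = ∅: f^{-1}(U) = ∅ ∈ τ_X ✓.
  U = {E}: f^{-1}(U) = {2} ∈ τ_X ✓.
  U = {D, E}: f^{-1}(U) = {1, 2, 3} ∈ τ_X ✓.
  U = {C, D, E}: f^{-1}(U) = {1, 2, 3} ∈ τ_X ✓.
Every preimage lies in τ_X, so f IS continuous.


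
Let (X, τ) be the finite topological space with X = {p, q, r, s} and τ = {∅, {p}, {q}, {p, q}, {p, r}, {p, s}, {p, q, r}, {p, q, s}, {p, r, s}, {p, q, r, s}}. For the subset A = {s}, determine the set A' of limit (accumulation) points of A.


A' = ∅

For each x ∈ X, list the open sets U ∈ τ with x ∈ U, then check whether U ∩ (A ∖ {x}) ≠ ∅ for every such U.
  x = p: open {p} ∋ x has {p} ∩ (A ∖ {p}) = ∅, so x is NOT a limit point.
  x = q: open {q} ∋ x has {q} ∩ (A ∖ {q}) = ∅, so x is NOT a limit point.
  x = r: open {p, r} ∋ x has {p, r} ∩ (A ∖ {r}) = ∅, so x is NOT a limit point.
  x = s: open {p, s} ∋ x has {p, s} ∩ (A ∖ {s}) = ∅, so x is NOT a limit point.
Collecting: A' = ∅.


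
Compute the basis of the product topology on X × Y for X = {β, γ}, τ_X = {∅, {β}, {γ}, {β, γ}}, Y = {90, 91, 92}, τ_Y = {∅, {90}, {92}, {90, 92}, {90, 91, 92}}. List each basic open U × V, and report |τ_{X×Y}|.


Basis B = {∅ × ∅, {β} × {90}, {β} × {92}, {γ} × {90}, {γ} × {92}, {β} × {90, 92}, {β, γ} × {90}, {β, γ} × {92}, {γ} × {90, 92}, {β} × {90, 91, 92}, {γ} × {90, 91, 92}, {β, γ} × {90, 92}, {β, γ} × {90, 91, 92}}; |τ_{X×Y}| = 25.

Enumerate products U × V with U ∈ τ_X, V ∈ τ_Y (deduplicated):
  ∅ × ∅ = {} (∅)
  {β} × {90} = {(β,90)}
  {β} × {92} = {(β,92)}
  {γ} × {90} = {(γ,90)}
  {γ} × {92} = {(γ,92)}
  {β} × {90, 92} = {(β,90), (β,92)}
  {β, γ} × {90} = {(β,90), (γ,90)}
  {β, γ} × {92} = {(β,92), (γ,92)}
  {γ} × {90, 92} = {(γ,90), (γ,92)}
  {β} × {90, 91, 92} = {(β,90), (β,91), (β,92)}
  {γ} × {90, 91, 92} = {(γ,90), (γ,91), (γ,92)}
  {β, γ} × {90, 92} = {(β,90), (β,92), (γ,90), (γ,92)}
  {β, γ} × {90, 91, 92} = {(β,90), (β,91), (β,92), (γ,90), (γ,91), (γ,92)}
These 13 distinct sets form the basis B.
Close under arbitrary unions to get τ_{X×Y}; counting gives |τ_{X×Y}| = 25.


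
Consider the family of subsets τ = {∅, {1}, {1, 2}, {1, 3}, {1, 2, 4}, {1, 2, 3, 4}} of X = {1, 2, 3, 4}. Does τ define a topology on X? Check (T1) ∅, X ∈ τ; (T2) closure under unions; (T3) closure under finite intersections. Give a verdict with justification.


τ is NOT a topology on X.

Axiom (T1): ∅ ∈ τ? Yes; X ∈ τ? Yes.
Axiom (T2/T3): check pairwise unions and intersections of members of τ.
Counterexample for (T2): {1, 2} ∪ {1, 3} = {1, 2, 3} ∉ τ. Therefore τ is NOT a topology.
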